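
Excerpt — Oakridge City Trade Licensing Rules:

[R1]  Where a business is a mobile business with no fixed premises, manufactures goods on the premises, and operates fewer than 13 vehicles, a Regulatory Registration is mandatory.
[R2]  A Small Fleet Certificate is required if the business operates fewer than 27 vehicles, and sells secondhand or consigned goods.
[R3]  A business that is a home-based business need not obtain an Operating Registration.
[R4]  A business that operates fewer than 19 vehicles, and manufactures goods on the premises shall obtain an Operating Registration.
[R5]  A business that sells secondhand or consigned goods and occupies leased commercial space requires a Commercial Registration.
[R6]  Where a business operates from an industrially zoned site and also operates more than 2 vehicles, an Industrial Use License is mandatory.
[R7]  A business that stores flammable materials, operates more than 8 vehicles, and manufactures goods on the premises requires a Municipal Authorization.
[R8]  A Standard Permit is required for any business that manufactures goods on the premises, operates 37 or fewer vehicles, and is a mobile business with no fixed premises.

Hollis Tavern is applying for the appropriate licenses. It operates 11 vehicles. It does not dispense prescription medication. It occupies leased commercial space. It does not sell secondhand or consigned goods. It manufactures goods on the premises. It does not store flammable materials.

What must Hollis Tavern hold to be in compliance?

Operating Registration

[R1] occupies leased commercial space (not: is a mobile business with no fixed premises); manufactures goods on the premises; vehicles 11 < 13 → Regulatory Registration not required.
[R2] vehicles 11 < 27; does not sell secondhand or consigned goods → Small Fleet Certificate not required.
[R3] occupies leased commercial space (not: is a home-based business) → Operating Registration exemption does not apply.
[R4] vehicles 11 < 19; manufactures goods on the premises → Operating Registration required.
[R5] does not sell secondhand or consigned goods; occupies leased commercial space → Commercial Registration not required.
[R6] occupies leased commercial space (not: operates from an industrially zoned site); vehicles 11 > 2 → Industrial Use License not required.
[R7] does not store flammable materials; vehicles 11 > 8; manufactures goods on the premises → Municipal Authorization not required.
[R8] manufactures goods on the premises; vehicles 11 ≤ 37; occupies leased commercial space (not: is a mobile business with no fixed premises) → Standard Permit not required.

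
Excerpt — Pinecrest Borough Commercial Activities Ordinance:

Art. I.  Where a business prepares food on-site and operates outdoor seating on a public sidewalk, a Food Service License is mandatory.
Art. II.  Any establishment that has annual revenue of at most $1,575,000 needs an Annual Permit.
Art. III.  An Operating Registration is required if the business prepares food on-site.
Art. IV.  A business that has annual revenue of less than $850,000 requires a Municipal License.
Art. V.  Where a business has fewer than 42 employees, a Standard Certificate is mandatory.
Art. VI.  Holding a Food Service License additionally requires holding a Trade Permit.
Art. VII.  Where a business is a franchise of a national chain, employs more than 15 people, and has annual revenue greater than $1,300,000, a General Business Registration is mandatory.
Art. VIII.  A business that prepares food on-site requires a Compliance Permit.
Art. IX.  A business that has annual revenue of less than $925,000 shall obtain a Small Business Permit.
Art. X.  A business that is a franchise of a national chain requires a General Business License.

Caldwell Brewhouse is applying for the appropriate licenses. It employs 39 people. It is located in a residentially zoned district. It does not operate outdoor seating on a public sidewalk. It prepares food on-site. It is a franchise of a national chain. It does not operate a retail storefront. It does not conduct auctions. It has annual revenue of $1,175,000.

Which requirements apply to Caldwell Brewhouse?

Annual Permit, Compliance Permit, General Business License, Operating Registration, Standard Certificate

Art. I. prepares food on-site; does not operate outdoor seating on a public sidewalk → Food Service License not required.
Art. II. revenue $1,175,000 ≤ $1,575,000 → Annual Permit required.
Art. III. prepares food on-site → Operating Registration required.
Art. IV. revenue $1,175,000 ≥ $850,000 → Municipal License not required.
Art. V. employees 39 < 42 → Standard Certificate required.
Art. VI. Food Service License is not required → no effect.
Art. VII. is a franchise of a national chain; employees 39 > 15; revenue $1,175,000 ≤ $1,300,000 → General Business Registration not required.
Art. VIII. prepares food on-site → Compliance Permit required.
Art. IX. revenue $1,175,000 ≥ $925,000 → Small Business Permit not required.
Art. X. is a franchise of a national chain → General Business License required.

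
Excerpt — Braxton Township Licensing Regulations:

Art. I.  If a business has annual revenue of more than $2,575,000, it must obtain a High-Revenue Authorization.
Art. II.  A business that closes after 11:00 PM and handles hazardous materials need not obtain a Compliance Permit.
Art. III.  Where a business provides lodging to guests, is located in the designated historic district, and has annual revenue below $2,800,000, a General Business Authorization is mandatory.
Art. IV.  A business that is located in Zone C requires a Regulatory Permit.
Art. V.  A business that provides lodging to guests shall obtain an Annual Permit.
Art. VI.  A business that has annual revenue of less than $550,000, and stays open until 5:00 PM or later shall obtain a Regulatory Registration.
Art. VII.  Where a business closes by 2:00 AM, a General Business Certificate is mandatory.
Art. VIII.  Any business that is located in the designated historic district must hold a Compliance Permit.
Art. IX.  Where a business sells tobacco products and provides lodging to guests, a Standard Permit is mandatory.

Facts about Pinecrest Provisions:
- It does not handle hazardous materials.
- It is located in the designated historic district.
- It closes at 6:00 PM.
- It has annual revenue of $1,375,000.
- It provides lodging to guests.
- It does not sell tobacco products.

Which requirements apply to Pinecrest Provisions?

Annual Permit, Compliance Permit, General Business Authorization, General Business Certificate

Art. I. revenue $1,375,000 ≤ $2,575,000 → High-Revenue Authorization not required.
Art. II. closes 6:00 PM, at/before 11:00 PM; does not handle hazardous materials → Compliance Permit exemption does not apply.
Art. III. provides lodging to guests; is located in the designated historic district; revenue $1,375,000 < $2,800,000 → General Business Authorization required.
Art. IV. is located in the designated historic district (not: is located in Zone C) → Regulatory Permit not required.
Art. V. provides lodging to guests → Annual Permit required.
Art. VI. revenue $1,375,000 ≥ $550,000; closes 6:00 PM, after 5:00 PM → Regulatory Registration not required.
Art. VII. closes 6:00 PM, at/before 2:00 AM → General Business Certificate required.
Art. VIII. is located in the designated historic district → Compliance Permit required.
Art. IX. does not sell tobacco products; provides lodging to guests → Standard Permit not required.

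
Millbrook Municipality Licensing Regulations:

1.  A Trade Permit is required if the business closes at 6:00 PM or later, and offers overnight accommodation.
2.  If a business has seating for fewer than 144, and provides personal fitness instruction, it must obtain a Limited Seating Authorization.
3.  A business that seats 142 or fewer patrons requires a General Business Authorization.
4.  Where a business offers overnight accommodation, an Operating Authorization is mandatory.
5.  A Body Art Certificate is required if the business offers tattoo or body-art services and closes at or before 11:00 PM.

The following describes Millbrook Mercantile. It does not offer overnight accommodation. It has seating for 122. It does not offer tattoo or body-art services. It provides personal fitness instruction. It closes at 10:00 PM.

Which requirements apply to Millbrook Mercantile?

1. closes 10:00 PM, after 6:00 PM; does not offer overnight accommodation → Trade Permit not required.
2. seating 122 < 144; provides personal fitness instruction → Limited Seating Authorization required.
3. seating 122 ≤ 142 → General Business Authorization required.
4. does not offer overnight accommodation → Operating Authorization not required.
5. does not offer tattoo or body-art services; closes 10:00 PM, at/before 11:00 PM → Body Art Certificate not required.

General Business Authorization, Limited Seating Authorization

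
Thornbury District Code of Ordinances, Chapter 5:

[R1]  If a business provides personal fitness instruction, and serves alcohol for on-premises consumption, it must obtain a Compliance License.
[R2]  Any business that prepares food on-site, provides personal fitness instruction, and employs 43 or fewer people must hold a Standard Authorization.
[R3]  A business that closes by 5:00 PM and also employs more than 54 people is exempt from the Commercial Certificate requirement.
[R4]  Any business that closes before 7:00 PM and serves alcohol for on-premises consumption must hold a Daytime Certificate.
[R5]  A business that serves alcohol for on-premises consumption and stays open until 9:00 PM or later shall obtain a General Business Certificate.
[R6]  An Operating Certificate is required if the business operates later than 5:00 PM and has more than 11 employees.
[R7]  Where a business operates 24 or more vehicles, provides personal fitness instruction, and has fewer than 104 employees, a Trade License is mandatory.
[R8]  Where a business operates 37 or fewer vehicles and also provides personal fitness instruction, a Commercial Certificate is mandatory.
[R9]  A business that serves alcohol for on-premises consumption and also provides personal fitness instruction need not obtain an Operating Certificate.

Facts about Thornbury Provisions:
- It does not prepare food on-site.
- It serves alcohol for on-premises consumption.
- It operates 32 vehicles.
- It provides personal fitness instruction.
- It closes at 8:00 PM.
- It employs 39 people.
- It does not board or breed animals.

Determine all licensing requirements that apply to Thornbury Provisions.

[R1] provides personal fitness instruction; serves alcohol for on-premises consumption → Compliance License required.
[R2] does not prepare food on-site; provides personal fitness instruction; employees 39 ≤ 43 → Standard Authorization not required.
[R3] closes 8:00 PM, after 5:00 PM; employees 39 ≤ 54 → Commercial Certificate exemption does not apply.
[R4] closes 8:00 PM, after 7:00 PM; serves alcohol for on-premises consumption → Daytime Certificate not required.
[R5] serves alcohol for on-premises consumption; closes 8:00 PM, at/before 9:00 PM → General Business Certificate not required.
[R6] closes 8:00 PM, after 5:00 PM; employees 39 > 11 → Operating Certificate required.
[R7] vehicles 32 ≥ 24; provides personal fitness instruction; employees 39 < 104 → Trade License required.
[R8] vehicles 32 ≤ 37; provides personal fitness instruction → Commercial Certificate required.
[R9] serves alcohol for on-premises consumption; provides personal fitness instruction → exempt from Operating Certificate.

Commercial Certificate, Compliance License, Trade License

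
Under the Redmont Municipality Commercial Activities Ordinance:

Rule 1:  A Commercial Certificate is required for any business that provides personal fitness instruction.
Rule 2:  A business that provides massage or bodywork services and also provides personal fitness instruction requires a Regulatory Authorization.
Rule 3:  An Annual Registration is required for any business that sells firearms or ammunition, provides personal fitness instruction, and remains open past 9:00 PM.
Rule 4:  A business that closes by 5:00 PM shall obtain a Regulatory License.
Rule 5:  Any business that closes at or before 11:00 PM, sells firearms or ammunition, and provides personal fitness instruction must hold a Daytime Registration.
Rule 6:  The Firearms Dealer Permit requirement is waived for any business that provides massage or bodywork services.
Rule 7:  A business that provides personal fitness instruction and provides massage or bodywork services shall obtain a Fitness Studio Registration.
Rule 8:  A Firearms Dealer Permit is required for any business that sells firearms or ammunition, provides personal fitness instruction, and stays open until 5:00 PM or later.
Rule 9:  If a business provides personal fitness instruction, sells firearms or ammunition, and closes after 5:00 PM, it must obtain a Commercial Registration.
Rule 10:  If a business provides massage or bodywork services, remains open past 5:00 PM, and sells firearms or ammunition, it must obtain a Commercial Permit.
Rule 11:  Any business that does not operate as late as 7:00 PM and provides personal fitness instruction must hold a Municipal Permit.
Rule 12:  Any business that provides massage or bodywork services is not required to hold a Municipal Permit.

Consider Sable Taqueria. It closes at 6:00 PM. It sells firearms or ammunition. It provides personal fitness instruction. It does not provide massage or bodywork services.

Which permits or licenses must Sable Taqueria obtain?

Commercial Certificate, Commercial Registration, Daytime Registration, Firearms Dealer Permit, Municipal Permit

Rule 1: provides personal fitness instruction → Commercial Certificate required.
Rule 2: does not provide massage or bodywork services; provides personal fitness instruction → Regulatory Authorization not required.
Rule 3: sells firearms or ammunition; provides personal fitness instruction; closes 6:00 PM, at/before 9:00 PM → Annual Registration not required.
Rule 4: closes 6:00 PM, after 5:00 PM → Regulatory License not required.
Rule 5: closes 6:00 PM, at/before 11:00 PM; sells firearms or ammunition; provides personal fitness instruction → Daytime Registration required.
Rule 6: does not provide massage or bodywork services → Firearms Dealer Permit exemption does not apply.
Rule 7: provides personal fitness instruction; does not provide massage or bodywork services → Fitness Studio Registration not required.
Rule 8: sells firearms or ammunition; provides personal fitness instruction; closes 6:00 PM, after 5:00 PM → Firearms Dealer Permit required.
Rule 9: provides personal fitness instruction; sells firearms or ammunition; closes 6:00 PM, after 5:00 PM → Commercial Registration required.
Rule 10: does not provide massage or bodywork services; closes 6:00 PM, after 5:00 PM; sells firearms or ammunition → Commercial Permit not required.
Rule 11: closes 6:00 PM, at/before 7:00 PM; provides personal fitness instruction → Municipal Permit required.
Rule 12: does not provide massage or bodywork services → Municipal Permit exemption does not apply.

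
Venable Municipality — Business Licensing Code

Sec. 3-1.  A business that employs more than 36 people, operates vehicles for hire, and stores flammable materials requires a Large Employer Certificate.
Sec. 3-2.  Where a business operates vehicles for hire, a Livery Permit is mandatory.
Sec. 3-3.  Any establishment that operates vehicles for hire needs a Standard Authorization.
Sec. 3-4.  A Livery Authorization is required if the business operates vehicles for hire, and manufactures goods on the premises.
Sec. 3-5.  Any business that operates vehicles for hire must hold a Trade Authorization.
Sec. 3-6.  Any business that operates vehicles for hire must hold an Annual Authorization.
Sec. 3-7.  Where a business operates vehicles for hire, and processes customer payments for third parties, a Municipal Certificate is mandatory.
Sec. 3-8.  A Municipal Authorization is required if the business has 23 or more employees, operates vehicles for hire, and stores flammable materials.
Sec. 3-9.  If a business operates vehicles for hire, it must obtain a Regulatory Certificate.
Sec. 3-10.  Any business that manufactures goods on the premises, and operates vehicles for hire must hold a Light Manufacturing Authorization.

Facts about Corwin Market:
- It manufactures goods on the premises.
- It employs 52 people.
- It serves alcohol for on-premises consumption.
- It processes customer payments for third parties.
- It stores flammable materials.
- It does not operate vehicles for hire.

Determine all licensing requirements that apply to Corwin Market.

Sec. 3-1. employees 52 > 36; does not operate vehicles for hire; stores flammable materials → Large Employer Certificate not required.
Sec. 3-2. does not operate vehicles for hire → Livery Permit not required.
Sec. 3-3. does not operate vehicles for hire → Standard Authorization not required.
Sec. 3-4. does not operate vehicles for hire; manufactures goods on the premises → Livery Authorization not required.
Sec. 3-5. does not operate vehicles for hire → Trade Authorization not required.
Sec. 3-6. does not operate vehicles for hire → Annual Authorization not required.
Sec. 3-7. does not operate vehicles for hire; processes customer payments for third parties → Municipal Certificate not required.
Sec. 3-8. employees 52 ≥ 23; does not operate vehicles for hire; stores flammable materials → Municipal Authorization not required.
Sec. 3-9. does not operate vehicles for hire → Regulatory Certificate not required.
Sec. 3-10. manufactures goods on the premises; does not operate vehicles for hire → Light Manufacturing Authorization not required.

None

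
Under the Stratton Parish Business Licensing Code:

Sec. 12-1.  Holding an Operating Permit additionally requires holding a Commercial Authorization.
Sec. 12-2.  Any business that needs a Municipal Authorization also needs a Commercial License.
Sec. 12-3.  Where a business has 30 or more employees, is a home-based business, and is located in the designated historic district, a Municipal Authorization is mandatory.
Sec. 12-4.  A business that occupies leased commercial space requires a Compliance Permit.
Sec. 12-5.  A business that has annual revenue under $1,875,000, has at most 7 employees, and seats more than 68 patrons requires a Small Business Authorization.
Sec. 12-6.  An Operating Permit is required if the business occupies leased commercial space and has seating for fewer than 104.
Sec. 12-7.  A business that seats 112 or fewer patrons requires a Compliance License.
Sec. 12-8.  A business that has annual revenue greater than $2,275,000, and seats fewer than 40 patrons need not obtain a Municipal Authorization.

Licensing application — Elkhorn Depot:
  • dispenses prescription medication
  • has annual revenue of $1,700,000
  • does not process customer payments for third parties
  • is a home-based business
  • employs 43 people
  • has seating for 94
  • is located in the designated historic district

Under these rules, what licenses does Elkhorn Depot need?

Sec. 12-1. Operating Permit is not required → no effect.
Sec. 12-2. Municipal Authorization is required → Commercial License also required.
Sec. 12-3. employees 43 ≥ 30; is a home-based business; is located in the designated historic district → Municipal Authorization required.
Sec. 12-4. is a home-based business (not: occupies leased commercial space) → Compliance Permit not required.
Sec. 12-5. revenue $1,700,000 < $1,875,000; employees 43 > 7; seating 94 > 68 → Small Business Authorization not required.
Sec. 12-6. is a home-based business (not: occupies leased commercial space); seating 94 < 104 → Operating Permit not required.
Sec. 12-7. seating 94 ≤ 112 → Compliance License required.
Sec. 12-8. revenue $1,700,000 ≤ $2,275,000; seating 94 ≥ 40 → Municipal Authorization exemption does not apply.

Commercial License, Compliance License, Municipal Authorization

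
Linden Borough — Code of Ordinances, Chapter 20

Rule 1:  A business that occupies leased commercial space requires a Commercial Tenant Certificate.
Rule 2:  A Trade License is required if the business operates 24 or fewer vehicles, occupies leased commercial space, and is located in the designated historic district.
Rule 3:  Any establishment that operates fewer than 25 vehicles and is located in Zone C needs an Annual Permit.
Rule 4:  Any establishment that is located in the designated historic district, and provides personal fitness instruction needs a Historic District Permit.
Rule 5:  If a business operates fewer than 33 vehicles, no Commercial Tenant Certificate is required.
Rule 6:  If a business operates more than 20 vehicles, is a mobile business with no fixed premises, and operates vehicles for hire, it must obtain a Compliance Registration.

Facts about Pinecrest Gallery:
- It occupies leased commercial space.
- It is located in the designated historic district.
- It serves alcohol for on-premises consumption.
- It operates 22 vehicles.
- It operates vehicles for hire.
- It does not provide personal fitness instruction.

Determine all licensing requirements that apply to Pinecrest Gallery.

Trade License

Rule 1: occupies leased commercial space → Commercial Tenant Certificate required.
Rule 2: vehicles 22 ≤ 24; occupies leased commercial space; is located in the designated historic district → Trade License required.
Rule 3: vehicles 22 < 25; is located in the designated historic district (not: is located in Zone C) → Annual Permit not required.
Rule 4: is located in the designated historic district; does not provide personal fitness instruction → Historic District Permit not required.
Rule 5: vehicles 22 < 33 → exempt from Commercial Tenant Certificate.
Rule 6: vehicles 22 > 20; occupies leased commercial space (not: is a mobile business with no fixed premises); operates vehicles for hire → Compliance Registration not required.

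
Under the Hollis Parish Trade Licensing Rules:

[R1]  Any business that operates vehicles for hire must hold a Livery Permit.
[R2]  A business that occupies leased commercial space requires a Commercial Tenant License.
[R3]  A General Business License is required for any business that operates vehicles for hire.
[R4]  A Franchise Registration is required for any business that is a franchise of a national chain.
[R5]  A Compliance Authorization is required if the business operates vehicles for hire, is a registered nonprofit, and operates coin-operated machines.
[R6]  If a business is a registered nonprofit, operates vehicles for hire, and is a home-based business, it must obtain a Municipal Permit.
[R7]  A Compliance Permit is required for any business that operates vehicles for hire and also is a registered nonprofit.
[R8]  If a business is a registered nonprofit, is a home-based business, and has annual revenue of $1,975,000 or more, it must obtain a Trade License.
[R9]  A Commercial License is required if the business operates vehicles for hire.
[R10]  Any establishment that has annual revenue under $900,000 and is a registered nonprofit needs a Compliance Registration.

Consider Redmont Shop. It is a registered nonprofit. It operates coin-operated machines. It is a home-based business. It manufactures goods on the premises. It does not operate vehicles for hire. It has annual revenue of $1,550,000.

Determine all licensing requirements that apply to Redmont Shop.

None

[R1] does not operate vehicles for hire → Livery Permit not required.
[R2] is a home-based business (not: occupies leased commercial space) → Commercial Tenant License not required.
[R3] does not operate vehicles for hire → General Business License not required.
[R4] is a registered nonprofit (not: is a franchise of a national chain) → Franchise Registration not required.
[R5] does not operate vehicles for hire; is a registered nonprofit; operates coin-operated machines → Compliance Authorization not required.
[R6] is a registered nonprofit; does not operate vehicles for hire; is a home-based business → Municipal Permit not required.
[R7] does not operate vehicles for hire; is a registered nonprofit → Compliance Permit not required.
[R8] is a registered nonprofit; is a home-based business; revenue $1,550,000 < $1,975,000 → Trade License not required.
[R9] does not operate vehicles for hire → Commercial License not required.
[R10] revenue $1,550,000 ≥ $900,000; is a registered nonprofit → Compliance Registration not required.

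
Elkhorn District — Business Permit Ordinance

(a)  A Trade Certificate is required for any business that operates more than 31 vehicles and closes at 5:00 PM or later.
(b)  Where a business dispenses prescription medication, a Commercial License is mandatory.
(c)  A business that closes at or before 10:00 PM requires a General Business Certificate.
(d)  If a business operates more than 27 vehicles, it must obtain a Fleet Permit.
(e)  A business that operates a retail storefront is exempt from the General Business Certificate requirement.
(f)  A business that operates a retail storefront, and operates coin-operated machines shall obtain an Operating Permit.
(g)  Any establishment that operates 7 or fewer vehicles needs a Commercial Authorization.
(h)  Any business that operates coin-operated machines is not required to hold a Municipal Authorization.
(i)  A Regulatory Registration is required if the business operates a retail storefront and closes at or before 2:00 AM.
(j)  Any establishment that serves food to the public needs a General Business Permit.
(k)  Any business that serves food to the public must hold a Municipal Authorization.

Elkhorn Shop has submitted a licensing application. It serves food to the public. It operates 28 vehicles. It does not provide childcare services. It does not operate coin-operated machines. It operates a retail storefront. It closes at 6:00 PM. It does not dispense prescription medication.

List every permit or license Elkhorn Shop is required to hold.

(a) vehicles 28 ≤ 31; closes 6:00 PM, after 5:00 PM → Trade Certificate not required.
(b) does not dispense prescription medication → Commercial License not required.
(c) closes 6:00 PM, at/before 10:00 PM → General Business Certificate required.
(d) vehicles 28 > 27 → Fleet Permit required.
(e) operates a retail storefront → exempt from General Business Certificate.
(f) operates a retail storefront; does not operate coin-operated machines → Operating Permit not required.
(g) vehicles 28 > 7 → Commercial Authorization not required.
(h) does not operate coin-operated machines → Municipal Authorization exemption does not apply.
(i) operates a retail storefront; closes 6:00 PM, at/before 2:00 AM → Regulatory Registration required.
(j) serves food to the public → General Business Permit required.
(k) serves food to the public → Municipal Authorization required.

Fleet Permit, General Business Permit, Municipal Authorization, Regulatory Registration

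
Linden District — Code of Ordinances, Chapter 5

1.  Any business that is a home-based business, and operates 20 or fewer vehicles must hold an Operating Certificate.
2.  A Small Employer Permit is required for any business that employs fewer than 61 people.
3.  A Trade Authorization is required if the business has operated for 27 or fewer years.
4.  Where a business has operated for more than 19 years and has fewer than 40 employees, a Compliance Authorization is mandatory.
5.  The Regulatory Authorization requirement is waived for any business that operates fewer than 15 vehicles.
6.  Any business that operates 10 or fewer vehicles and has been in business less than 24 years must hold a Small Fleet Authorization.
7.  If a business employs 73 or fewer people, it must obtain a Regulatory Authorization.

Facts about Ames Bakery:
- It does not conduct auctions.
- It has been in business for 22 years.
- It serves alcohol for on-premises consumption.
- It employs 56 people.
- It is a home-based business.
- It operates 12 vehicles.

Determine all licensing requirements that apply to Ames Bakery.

1. is a home-based business; vehicles 12 ≤ 20 → Operating Certificate required.
2. employees 56 < 61 → Small Employer Permit required.
3. years in business 22 ≤ 27 → Trade Authorization required.
4. years in business 22 > 19; employees 56 ≥ 40 → Compliance Authorization not required.
5. vehicles 12 < 15 → exempt from Regulatory Authorization.
6. vehicles 12 > 10; years in business 22 < 24 → Small Fleet Authorization not required.
7. employees 56 ≤ 73 → Regulatory Authorization required.

Operating Certificate, Small Employer Permit, Trade Authorization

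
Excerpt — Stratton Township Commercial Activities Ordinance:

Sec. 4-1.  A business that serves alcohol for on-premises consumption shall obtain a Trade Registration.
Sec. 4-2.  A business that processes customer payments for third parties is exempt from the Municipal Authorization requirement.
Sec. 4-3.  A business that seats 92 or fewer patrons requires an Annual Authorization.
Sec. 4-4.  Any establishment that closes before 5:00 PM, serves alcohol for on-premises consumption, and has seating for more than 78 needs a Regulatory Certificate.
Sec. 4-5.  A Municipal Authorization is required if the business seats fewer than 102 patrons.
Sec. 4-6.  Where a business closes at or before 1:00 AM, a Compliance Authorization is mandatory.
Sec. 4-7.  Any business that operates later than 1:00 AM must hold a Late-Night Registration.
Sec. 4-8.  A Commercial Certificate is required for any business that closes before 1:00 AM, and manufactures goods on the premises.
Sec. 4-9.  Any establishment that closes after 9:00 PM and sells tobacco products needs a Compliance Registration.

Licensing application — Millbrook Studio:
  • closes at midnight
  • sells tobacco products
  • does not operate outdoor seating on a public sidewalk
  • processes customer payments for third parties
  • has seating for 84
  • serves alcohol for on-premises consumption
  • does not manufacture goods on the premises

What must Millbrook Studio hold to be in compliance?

Sec. 4-1. serves alcohol for on-premises consumption → Trade Registration required.
Sec. 4-2. processes customer payments for third parties → exempt from Municipal Authorization.
Sec. 4-3. seating 84 ≤ 92 → Annual Authorization required.
Sec. 4-4. closes midnight, after 5:00 PM; serves alcohol for on-premises consumption; seating 84 > 78 → Regulatory Certificate not required.
Sec. 4-5. seating 84 < 102 → Municipal Authorization required.
Sec. 4-6. closes midnight, at/before 1:00 AM → Compliance Authorization required.
Sec. 4-7. closes midnight, at/before 1:00 AM → Late-Night Registration not required.
Sec. 4-8. closes midnight, at/before 1:00 AM; does not manufacture goods on the premises → Commercial Certificate not required.
Sec. 4-9. closes midnight, after 9:00 PM; sells tobacco products → Compliance Registration required.

Annual Authorization, Compliance Authorization, Compliance Registration, Trade Registration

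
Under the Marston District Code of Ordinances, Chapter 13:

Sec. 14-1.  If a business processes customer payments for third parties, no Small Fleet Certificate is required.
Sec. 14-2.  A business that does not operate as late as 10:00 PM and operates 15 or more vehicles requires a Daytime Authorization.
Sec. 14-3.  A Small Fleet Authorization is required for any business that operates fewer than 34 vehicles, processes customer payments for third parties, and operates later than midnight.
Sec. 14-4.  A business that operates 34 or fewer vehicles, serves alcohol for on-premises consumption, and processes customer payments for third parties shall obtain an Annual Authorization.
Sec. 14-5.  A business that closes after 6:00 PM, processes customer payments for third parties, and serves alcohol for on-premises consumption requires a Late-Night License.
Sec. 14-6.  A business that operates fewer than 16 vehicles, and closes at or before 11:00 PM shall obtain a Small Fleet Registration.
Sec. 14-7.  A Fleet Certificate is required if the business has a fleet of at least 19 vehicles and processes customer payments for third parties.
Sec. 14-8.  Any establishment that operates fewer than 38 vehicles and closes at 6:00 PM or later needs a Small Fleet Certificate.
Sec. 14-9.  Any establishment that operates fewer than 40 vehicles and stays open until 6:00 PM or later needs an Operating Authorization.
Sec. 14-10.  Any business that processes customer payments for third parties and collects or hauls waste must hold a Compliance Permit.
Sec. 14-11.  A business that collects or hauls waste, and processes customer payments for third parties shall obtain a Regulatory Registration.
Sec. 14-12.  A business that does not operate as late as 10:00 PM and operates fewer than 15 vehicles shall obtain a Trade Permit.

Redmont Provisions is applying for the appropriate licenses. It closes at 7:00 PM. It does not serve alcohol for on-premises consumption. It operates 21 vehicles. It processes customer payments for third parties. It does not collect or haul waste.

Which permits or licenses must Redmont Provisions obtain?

Daytime Authorization, Fleet Certificate, Operating Authorization

Sec. 14-1. processes customer payments for third parties → exempt from Small Fleet Certificate.
Sec. 14-2. closes 7:00 PM, at/before 10:00 PM; vehicles 21 ≥ 15 → Daytime Authorization required.
Sec. 14-3. vehicles 21 < 34; processes customer payments for third parties; closes 7:00 PM, at/before midnight → Small Fleet Authorization not required.
Sec. 14-4. vehicles 21 ≤ 34; does not serve alcohol for on-premises consumption; processes customer payments for third parties → Annual Authorization not required.
Sec. 14-5. closes 7:00 PM, after 6:00 PM; processes customer payments for third parties; does not serve alcohol for on-premises consumption → Late-Night License not required.
Sec. 14-6. vehicles 21 ≥ 16; closes 7:00 PM, at/before 11:00 PM → Small Fleet Registration not required.
Sec. 14-7. vehicles 21 ≥ 19; processes customer payments for third parties → Fleet Certificate required.
Sec. 14-8. vehicles 21 < 38; closes 7:00 PM, after 6:00 PM → Small Fleet Certificate required.
Sec. 14-9. vehicles 21 < 40; closes 7:00 PM, after 6:00 PM → Operating Authorization required.
Sec. 14-10. processes customer payments for third parties; does not collect or haul waste → Compliance Permit not required.
Sec. 14-11. does not collect or haul waste; processes customer payments for third parties → Regulatory Registration not required.
Sec. 14-12. closes 7:00 PM, at/before 10:00 PM; vehicles 21 ≥ 15 → Trade Permit not required.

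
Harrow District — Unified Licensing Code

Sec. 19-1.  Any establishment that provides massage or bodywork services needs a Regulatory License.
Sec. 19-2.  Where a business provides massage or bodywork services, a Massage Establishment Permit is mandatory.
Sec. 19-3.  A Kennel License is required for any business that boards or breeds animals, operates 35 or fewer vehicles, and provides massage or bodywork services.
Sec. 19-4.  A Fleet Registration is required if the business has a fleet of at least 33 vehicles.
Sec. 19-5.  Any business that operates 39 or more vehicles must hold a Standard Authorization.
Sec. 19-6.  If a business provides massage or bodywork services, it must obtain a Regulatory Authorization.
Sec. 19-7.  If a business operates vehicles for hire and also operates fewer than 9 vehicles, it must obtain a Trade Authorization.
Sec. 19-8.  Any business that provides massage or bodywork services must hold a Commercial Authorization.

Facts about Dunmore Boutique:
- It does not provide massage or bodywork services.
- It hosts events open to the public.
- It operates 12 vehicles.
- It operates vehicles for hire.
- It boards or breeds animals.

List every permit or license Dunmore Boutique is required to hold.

Sec. 19-1. does not provide massage or bodywork services → Regulatory License not required.
Sec. 19-2. does not provide massage or bodywork services → Massage Establishment Permit not required.
Sec. 19-3. boards or breeds animals; vehicles 12 ≤ 35; does not provide massage or bodywork services → Kennel License not required.
Sec. 19-4. vehicles 12 < 33 → Fleet Registration not required.
Sec. 19-5. vehicles 12 < 39 → Standard Authorization not required.
Sec. 19-6. does not provide massage or bodywork services → Regulatory Authorization not required.
Sec. 19-7. operates vehicles for hire; vehicles 12 ≥ 9 → Trade Authorization not required.
Sec. 19-8. does not provide massage or bodywork services → Commercial Authorization not required.

None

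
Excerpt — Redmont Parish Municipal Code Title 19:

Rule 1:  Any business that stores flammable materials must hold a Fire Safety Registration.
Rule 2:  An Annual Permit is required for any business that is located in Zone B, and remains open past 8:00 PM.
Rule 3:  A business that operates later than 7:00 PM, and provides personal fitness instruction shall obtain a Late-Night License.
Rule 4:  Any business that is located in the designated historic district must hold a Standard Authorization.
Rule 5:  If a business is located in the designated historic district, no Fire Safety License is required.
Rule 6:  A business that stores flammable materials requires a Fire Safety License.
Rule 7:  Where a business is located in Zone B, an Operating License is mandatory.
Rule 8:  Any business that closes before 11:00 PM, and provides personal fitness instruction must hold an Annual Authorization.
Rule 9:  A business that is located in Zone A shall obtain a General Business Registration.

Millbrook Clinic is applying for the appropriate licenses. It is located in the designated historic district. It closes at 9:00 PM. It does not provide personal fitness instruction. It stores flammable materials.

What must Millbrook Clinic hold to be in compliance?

Rule 1: stores flammable materials → Fire Safety Registration required.
Rule 2: is located in the designated historic district (not: is located in Zone B); closes 9:00 PM, after 8:00 PM → Annual Permit not required.
Rule 3: closes 9:00 PM, after 7:00 PM; does not provide personal fitness instruction → Late-Night License not required.
Rule 4: is located in the designated historic district → Standard Authorization required.
Rule 5: is located in the designated historic district → exempt from Fire Safety License.
Rule 6: stores flammable materials → Fire Safety License required.
Rule 7: is located in the designated historic district (not: is located in Zone B) → Operating License not required.
Rule 8: closes 9:00 PM, at/before 11:00 PM; does not provide personal fitness instruction → Annual Authorization not required.
Rule 9: is located in the designated historic district (not: is located in Zone A) → General Business Registration not required.

Fire Safety Registration, Standard Authorization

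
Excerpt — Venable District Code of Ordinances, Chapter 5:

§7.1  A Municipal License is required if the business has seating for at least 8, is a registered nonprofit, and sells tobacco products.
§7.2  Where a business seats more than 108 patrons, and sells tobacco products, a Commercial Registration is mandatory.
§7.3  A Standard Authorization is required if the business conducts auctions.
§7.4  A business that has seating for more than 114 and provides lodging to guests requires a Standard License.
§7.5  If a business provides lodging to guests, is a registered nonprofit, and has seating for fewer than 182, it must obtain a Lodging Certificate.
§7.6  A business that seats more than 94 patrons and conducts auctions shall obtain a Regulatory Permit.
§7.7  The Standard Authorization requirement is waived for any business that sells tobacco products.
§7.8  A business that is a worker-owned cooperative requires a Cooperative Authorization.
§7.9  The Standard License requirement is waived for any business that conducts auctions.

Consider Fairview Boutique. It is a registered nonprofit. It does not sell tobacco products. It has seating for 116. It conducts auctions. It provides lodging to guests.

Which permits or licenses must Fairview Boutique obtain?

§7.1 seating 116 ≥ 8; is a registered nonprofit; does not sell tobacco products → Municipal License not required.
§7.2 seating 116 > 108; does not sell tobacco products → Commercial Registration not required.
§7.3 conducts auctions → Standard Authorization required.
§7.4 seating 116 > 114; provides lodging to guests → Standard License required.
§7.5 provides lodging to guests; is a registered nonprofit; seating 116 < 182 → Lodging Certificate required.
§7.6 seating 116 > 94; conducts auctions → Regulatory Permit required.
§7.7 does not sell tobacco products → Standard Authorization exemption does not apply.
§7.8 is a registered nonprofit (not: is a worker-owned cooperative) → Cooperative Authorization not required.
§7.9 conducts auctions → exempt from Standard License.

Lodging Certificate, Regulatory Permit, Standard Authorization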